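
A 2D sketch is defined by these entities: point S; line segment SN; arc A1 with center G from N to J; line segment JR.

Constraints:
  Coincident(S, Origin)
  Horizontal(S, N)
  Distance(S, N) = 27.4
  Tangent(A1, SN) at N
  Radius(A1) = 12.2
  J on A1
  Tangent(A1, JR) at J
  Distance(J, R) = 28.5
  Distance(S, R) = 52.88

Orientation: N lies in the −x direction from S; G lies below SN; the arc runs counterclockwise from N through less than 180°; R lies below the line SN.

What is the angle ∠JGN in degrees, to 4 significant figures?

107.0°

Checks: |GN| = 12.20 ✓; |GJ| = 12.20 ✓; ∠(GJ, JR) = 90.00° ✓; |JR| = 28.50 ✓; |SR| = 52.88 ✓.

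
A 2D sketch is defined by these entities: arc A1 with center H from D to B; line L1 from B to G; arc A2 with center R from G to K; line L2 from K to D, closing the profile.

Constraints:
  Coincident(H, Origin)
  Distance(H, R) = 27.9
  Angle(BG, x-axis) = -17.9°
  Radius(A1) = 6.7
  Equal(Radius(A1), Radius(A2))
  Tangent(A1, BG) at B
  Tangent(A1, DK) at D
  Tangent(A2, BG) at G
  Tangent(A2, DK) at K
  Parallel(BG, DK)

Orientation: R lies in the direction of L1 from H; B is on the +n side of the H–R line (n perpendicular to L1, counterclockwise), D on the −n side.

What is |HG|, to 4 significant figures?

28.69

Tangency of A1 to both parallel lines with radius 6.7 puts B and D at H ± 6.7·n: B = (2.059, 6.376), D = (-2.059, -6.376). Equal radii place G and K the same way about R: G = R + 6.7·n = (28.61, -2.200), K = R − 6.7·n = (24.49, -14.95). Then |HG| = |G − H| = 28.69.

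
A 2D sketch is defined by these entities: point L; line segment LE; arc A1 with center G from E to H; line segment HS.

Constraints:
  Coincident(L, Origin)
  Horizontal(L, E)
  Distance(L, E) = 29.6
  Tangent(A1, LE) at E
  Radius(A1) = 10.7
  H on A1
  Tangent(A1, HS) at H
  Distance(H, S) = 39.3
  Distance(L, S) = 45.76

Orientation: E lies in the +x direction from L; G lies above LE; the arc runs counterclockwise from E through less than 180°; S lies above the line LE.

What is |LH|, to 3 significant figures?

41.2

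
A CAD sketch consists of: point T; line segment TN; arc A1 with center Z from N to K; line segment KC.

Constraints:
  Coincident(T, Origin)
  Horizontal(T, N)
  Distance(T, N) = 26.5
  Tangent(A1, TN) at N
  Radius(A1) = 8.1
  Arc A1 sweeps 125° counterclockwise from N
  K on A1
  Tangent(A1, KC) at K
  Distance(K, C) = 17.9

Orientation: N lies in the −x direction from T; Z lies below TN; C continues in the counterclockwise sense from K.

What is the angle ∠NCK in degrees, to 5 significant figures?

27.452°

T is at the origin; T and N share the same y with |TN| = 26.5 and N on the −x side, so N = (-26.500, 0.0000). The tangent condition forces ZN to be normal to TN, so Z = N + (0, -8.1) = (-26.500, -8.1000). On A1, N sits at bearing 90° from Z; a 125° counterclockwise sweep puts K at bearing 215°, so K = Z + 8.1·(cos 215°, sin 215°) = (-33.135, -12.746). Since A1 is tangent to KC there, ZK ⟂ KC, so KC runs along (−sin 215°, cos 215°); with |KC| = 17.9, C = (-22.868, -27.409). Then cos ∠NCK = CN·CK / (|CN||CK|), giving 27.452°.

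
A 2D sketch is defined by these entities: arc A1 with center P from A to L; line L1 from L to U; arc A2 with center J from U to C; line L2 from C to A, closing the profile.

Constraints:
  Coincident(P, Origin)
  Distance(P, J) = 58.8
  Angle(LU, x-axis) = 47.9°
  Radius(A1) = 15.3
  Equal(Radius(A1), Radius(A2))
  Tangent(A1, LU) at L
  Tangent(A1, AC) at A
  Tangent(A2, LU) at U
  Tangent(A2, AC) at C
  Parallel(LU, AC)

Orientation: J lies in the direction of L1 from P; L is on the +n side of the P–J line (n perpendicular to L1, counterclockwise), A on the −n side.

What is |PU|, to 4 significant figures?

60.76

Tangency of A1 to both parallel lines with radius 15.3 puts L and A at P ± 15.3·n: L = (-11.35, 10.26), A = (11.35, -10.26). Equal radii place U and C the same way about J: U = J + 15.3·n = (28.07, 53.89), C = J − 15.3·n = (50.77, 33.37). Then |PU| = |U − P| = 60.76.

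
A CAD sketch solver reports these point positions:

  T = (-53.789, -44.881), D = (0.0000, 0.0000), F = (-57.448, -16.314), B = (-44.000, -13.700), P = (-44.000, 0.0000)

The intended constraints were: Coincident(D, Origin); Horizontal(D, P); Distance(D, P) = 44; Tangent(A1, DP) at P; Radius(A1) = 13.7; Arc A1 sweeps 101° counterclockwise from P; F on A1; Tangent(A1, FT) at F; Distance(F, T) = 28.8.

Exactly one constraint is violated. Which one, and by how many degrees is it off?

Tangent(A1, FT) at F — off by 3.70°.

D = (0.00, 0.00) ✓; D.y = 0.00, P.y = 0.00 ✓; |DP| = 44.00 ✓; ∠(BP, PD) = 90.00° ✓; |BP| = 13.70 ✓; bearing(B→F) − bearing(B→P) = 101.0° ✓; |BF| = 13.70 ✓; ∠(BF, FT) = 93.70° ✗; |FT| = 28.80 ✓.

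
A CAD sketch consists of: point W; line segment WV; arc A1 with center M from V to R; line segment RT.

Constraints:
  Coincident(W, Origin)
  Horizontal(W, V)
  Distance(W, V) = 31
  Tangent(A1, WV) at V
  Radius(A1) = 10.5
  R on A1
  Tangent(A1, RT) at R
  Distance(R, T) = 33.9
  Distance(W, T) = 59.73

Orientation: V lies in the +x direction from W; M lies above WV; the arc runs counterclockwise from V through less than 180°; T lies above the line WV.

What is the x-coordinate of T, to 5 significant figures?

39.261

W is at the origin; WV is horizontal with |WV| = 31.0 and V on the +x side, so V = (31.000, 0.0000). A1 meets WV tangentially, so MV is at right angles to WV, so M = V + (0, 10.5) = (31.000, 10.500). Since MR ⟂ RT (tangency), |MT| = √(10.5² + 33.9²) = 35.489 regardless of where R sits on A1. So T lies on both circle(W, 59.73) and circle(M, 35.489); the above-WV intersection is T = (39.261, 45.014). R is the foot of the tangent from T: R = (41.478, 11.187).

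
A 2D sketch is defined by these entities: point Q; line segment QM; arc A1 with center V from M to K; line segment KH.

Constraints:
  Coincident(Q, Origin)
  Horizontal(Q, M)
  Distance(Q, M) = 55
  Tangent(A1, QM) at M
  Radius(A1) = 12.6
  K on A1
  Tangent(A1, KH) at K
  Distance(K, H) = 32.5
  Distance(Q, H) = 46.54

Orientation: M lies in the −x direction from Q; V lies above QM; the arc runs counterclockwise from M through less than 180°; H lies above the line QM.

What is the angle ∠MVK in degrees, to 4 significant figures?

63.70°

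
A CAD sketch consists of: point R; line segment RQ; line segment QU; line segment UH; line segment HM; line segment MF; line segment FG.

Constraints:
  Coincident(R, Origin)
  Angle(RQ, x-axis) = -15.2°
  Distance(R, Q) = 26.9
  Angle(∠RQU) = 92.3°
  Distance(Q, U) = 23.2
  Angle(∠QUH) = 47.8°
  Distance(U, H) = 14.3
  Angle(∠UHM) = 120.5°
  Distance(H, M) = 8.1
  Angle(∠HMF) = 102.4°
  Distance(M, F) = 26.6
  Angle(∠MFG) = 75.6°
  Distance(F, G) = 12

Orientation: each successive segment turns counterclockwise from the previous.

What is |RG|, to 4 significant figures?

45.43

∠HMF = 102.4° gives MF at -18.20° from the x-axis; with |MF| = 26.6, F = (44.39, -7.269). ∠MFG = 75.6° gives FG at 86.20° from the x-axis; with |FG| = 12.0, G = (45.19, 4.705). Then |RG| = |G − R| = 45.43.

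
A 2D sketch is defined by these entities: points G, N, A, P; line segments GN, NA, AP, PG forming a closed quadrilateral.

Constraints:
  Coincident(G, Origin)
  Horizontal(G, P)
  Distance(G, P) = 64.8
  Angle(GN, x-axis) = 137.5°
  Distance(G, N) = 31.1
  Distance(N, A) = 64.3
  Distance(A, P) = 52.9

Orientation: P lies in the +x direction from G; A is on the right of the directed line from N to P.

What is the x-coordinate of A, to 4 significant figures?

19.49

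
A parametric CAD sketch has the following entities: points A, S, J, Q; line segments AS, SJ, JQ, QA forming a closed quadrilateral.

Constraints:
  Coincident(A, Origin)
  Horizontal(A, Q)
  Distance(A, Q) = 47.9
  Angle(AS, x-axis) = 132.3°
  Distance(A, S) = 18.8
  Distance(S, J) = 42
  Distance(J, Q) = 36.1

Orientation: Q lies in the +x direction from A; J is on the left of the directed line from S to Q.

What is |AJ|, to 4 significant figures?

39.35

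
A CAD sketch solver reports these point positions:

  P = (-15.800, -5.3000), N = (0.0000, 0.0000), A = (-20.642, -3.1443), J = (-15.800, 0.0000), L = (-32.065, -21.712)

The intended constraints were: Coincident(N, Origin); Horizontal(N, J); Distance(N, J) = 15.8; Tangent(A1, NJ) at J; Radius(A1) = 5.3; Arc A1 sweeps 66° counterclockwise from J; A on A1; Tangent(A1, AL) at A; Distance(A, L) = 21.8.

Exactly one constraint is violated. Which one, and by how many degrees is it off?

Tangent(A1, AL) at A — off by 7.60°.

N = (0.00, 0.00) ✓; N.y = 0.00, J.y = 0.00 ✓; |NJ| = 15.80 ✓; ∠(PJ, JN) = 90.00° ✓; |PJ| = 5.300 ✓; bearing(P→A) − bearing(P→J) = 66.00° ✓; |PA| = 5.300 ✓; ∠(PA, AL) = 97.60° ✗; |AL| = 21.80 ✓.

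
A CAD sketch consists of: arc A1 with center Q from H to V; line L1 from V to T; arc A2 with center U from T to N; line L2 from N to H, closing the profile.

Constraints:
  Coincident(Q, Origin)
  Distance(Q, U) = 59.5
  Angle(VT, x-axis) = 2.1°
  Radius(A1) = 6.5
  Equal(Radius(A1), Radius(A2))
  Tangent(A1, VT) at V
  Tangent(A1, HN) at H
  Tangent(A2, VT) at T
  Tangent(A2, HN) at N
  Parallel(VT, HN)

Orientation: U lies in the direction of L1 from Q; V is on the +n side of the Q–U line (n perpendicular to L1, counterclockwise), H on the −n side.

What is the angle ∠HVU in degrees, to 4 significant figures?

83.77°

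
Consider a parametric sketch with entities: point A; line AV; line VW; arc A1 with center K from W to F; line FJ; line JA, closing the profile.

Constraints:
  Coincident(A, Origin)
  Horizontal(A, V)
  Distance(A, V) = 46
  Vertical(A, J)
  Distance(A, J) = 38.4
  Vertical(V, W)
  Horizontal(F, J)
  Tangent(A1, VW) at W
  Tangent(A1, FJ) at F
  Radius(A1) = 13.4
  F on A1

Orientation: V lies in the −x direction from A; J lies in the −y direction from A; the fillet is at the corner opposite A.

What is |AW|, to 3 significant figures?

52.4

The virtual corner opposite A is at (-46.0, -38.4). The tangent condition forces KW to be normal to VW and tangency of A1 to FJ means the radius KF is perpendicular to FJ, with radius 13.4, so the center K sits 13.4 in from both sides at K = (-32.6, -25.0). That places the tangent points at W = (-46.0, -25.0) on VW and F = (-32.6, -38.4) on FJ. Then |AW| = |W − A| = 52.4.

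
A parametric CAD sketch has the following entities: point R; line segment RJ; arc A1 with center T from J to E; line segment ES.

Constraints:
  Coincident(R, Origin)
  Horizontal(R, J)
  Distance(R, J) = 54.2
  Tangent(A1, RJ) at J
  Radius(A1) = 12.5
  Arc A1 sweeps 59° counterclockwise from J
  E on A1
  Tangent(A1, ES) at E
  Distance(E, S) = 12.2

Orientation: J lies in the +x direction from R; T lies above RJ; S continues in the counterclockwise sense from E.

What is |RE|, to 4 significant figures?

65.20

R is at the origin; R and J share the same y with |RJ| = 54.2 and J on the +x side, so J = (54.20, 0.000). Since A1 is tangent to RJ there, TJ ⟂ RJ, so T = J + (0, 12.5) = (54.20, 12.50). On A1, J sits at bearing -90° from T; a 59° counterclockwise sweep puts E at bearing -31°, so E = T + 12.5·(cos -31°, sin -31°) = (64.91, 6.062). Then |RE| = |E − R| = 65.20.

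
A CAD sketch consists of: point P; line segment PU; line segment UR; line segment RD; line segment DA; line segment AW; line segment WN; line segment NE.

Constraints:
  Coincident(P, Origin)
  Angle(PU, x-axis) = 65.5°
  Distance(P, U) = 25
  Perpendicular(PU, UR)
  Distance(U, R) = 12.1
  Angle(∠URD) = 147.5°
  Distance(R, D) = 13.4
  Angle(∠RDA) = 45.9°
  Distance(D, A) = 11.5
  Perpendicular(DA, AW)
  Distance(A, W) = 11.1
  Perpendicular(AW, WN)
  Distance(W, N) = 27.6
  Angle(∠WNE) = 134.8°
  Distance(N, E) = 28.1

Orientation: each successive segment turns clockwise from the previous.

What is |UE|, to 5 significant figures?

60.834

P is at the origin; PU runs at 65.5° with length 25.0, so U = (10.367, 22.749). PU ⟂ UR, so UR runs at -24.500°; with |UR| = 12.1, R = (21.378, 17.731). ∠URD = 147.5° gives RD at -57.000° from the x-axis; with |RD| = 13.4, D = (28.676, 6.4931). ∠RDA = 45.9° gives DA at 168.90° from the x-axis; with |DA| = 11.5, A = (17.391, 8.7071). DA ⟂ AW, so AW runs at 78.900°; with |AW| = 11.1, W = (19.528, 19.599). AW ⟂ WN, so WN runs at -11.100°; with |WN| = 27.6, N = (46.612, 14.286). ∠WNE = 134.8° gives NE at -56.300° from the x-axis; with |NE| = 28.1, E = (62.203, -9.0921). Then |UE| = |E − U| = 60.834.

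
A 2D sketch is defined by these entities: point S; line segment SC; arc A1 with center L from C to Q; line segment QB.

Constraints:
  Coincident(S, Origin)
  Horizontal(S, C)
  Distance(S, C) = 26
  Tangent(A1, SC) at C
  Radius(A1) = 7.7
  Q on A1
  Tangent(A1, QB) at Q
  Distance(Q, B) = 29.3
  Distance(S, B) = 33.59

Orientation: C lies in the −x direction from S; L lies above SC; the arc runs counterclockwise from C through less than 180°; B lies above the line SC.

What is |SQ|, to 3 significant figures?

19.4

Checks: |LQ| = 7.700 ✓; ∠(LQ, QB) = 90.00° ✓; |QB| = 29.30 ✓; |SB| = 33.59 ✓.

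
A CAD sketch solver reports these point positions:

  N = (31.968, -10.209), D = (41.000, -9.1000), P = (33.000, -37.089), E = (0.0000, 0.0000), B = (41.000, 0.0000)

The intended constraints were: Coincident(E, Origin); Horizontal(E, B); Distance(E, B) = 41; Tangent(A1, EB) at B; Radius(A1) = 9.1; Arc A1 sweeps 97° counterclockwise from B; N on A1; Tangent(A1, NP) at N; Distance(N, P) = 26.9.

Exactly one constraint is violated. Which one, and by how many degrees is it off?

Tangent(A1, NP) at N — off by 4.80°.

E = (0.00, 0.00) ✓; E.y = 0.00, B.y = 0.00 ✓; |EB| = 41.00 ✓; ∠(DB, BE) = 90.00° ✓; |DB| = 9.100 ✓; bearing(D→N) − bearing(D→B) = 97.00° ✓; |DN| = 9.100 ✓; ∠(DN, NP) = 94.80° ✗; |NP| = 26.90 ✓.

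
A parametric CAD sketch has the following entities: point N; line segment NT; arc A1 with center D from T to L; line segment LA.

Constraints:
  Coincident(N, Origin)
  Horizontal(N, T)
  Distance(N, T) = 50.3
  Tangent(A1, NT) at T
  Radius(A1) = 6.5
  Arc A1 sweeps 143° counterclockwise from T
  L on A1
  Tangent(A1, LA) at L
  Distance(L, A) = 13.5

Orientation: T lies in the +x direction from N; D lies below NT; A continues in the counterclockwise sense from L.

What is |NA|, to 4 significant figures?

60.51

N is at the origin; N and T share the same y with |NT| = 50.3 and T on the +x side, so T = (50.30, 0.000). A1 meets NT tangentially, so DT is at right angles to NT, so D = T + (0, -6.5) = (50.30, -6.500). On A1, T sits at bearing 90° from D; a 143° counterclockwise sweep puts L at bearing 233°, so L = D + 6.5·(cos 233°, sin 233°) = (46.39, -11.69). The tangent condition forces DL to be normal to LA, so LA runs along (−sin 233°, cos 233°); with |LA| = 13.5, A = (57.17, -19.82). Then |NA| = |A − N| = 60.51.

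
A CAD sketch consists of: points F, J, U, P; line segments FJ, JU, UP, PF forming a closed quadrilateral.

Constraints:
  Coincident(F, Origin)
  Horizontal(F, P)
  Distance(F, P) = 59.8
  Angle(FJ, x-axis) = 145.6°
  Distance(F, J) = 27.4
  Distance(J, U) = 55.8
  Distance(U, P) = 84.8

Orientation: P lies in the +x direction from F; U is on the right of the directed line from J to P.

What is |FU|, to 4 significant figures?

42.57

Checks: |JU| = 55.80 ✓; |UP| = 84.80 ✓.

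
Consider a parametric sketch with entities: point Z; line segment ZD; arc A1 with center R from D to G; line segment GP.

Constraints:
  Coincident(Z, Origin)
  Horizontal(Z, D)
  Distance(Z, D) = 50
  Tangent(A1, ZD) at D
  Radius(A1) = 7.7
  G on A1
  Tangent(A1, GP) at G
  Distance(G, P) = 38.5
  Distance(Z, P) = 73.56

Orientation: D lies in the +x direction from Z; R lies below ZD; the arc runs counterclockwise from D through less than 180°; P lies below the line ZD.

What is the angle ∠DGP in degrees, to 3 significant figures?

124°

Checks: |RG| = 7.700 ✓; ∠(RG, GP) = 90.00° ✓; |GP| = 38.50 ✓; |ZP| = 73.56 ✓.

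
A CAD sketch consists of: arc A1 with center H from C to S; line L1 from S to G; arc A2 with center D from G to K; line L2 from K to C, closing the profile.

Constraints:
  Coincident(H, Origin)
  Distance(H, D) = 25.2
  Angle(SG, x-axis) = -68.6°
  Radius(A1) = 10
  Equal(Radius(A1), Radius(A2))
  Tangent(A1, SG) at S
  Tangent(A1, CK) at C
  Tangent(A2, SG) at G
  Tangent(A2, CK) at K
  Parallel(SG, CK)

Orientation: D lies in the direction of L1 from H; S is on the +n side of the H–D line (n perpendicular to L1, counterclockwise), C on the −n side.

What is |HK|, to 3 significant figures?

27.1

The slot axis is L1's direction at -68.6°, so u = (cos -68.6°, sin -68.6°) = (0.365, -0.931) and n = (−sin -68.6°, cos -68.6°) = (0.931, 0.365). H is at the origin and D lies 25.2 along u from H, so D = 25.2·u = (9.19, -23.5). Tangency of A1 to both parallel lines with radius 10.0 puts S and C at H ± 10.0·n: S = (9.31, 3.65), C = (-9.31, -3.65). Equal radii place G and K the same way about D: G = D + 10.0·n = (18.5, -19.8), K = D − 10.0·n = (-0.116, -27.1). Then |HK| = |K − H| = 27.1.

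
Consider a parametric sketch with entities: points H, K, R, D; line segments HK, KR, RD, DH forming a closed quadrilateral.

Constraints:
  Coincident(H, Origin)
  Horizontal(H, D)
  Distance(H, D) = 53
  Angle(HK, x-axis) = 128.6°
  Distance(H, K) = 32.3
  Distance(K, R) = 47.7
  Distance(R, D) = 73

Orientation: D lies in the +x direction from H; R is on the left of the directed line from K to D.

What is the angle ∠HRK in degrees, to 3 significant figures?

31.2°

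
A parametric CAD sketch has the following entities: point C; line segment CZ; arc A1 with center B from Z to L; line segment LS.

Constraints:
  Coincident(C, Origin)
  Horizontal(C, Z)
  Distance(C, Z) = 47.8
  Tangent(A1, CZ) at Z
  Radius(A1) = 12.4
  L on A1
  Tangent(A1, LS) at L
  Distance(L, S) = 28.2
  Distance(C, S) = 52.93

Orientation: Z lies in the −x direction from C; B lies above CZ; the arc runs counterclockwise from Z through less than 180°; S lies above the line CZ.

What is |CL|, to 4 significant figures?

37.38

Checks: |BL| = 12.40 ✓; ∠(BL, LS) = 90.00° ✓; |LS| = 28.20 ✓; |CS| = 52.93 ✓.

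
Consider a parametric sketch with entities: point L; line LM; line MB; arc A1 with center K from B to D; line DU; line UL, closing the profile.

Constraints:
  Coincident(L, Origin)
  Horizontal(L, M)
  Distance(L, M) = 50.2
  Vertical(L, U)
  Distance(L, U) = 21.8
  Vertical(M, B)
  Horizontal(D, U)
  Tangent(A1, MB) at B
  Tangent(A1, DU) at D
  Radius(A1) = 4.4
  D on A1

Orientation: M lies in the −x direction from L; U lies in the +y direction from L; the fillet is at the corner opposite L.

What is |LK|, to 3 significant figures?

49.0

L is at the origin; LM is horizontal with |LM| = 50.2 and M on the −x side, so M = (-50.2, 0.00). LU is vertical with |LU| = 21.8 and U on the +y side, so U = (0.00, 21.8). The virtual corner opposite L is at (-50.2, 21.8). The tangent condition forces KB to be normal to MB and since A1 is tangent to DU there, KD ⟂ DU, with radius 4.4, so the center K sits 4.4 in from both sides at K = (-45.8, 17.4). Then |LK| = |K − L| = 49.0.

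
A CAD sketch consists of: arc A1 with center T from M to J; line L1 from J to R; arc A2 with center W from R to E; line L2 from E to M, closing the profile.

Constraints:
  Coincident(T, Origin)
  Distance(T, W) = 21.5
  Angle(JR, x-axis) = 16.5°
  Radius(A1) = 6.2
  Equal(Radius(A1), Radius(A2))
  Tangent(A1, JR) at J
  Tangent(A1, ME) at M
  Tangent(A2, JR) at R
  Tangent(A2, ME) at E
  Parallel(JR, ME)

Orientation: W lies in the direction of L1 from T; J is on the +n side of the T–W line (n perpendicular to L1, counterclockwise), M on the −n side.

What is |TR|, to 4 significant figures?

22.38

Tangency of A1 to both parallel lines with radius 6.2 puts J and M at T ± 6.2·n: J = (-1.761, 5.945), M = (1.761, -5.945). Equal radii place R and E the same way about W: R = W + 6.2·n = (18.85, 12.05), E = W − 6.2·n = (22.38, 0.1616). Then |TR| = |R − T| = 22.38.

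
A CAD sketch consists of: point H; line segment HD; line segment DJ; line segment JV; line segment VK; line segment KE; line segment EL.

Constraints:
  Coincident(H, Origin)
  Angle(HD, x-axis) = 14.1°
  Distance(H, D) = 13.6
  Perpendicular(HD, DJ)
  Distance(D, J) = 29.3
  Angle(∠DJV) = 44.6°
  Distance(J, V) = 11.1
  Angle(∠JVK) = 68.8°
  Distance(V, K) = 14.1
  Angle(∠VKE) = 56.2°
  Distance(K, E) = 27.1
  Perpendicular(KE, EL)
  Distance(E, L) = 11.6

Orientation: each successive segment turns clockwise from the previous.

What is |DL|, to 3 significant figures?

41.9

H is at the origin; HD runs at 14.1° with length 13.6, so D = (13.2, 3.31). HD is perpendicular to DJ, so DJ runs at -75.9°; with |DJ| = 29.3, J = (20.3, -25.1). ∠DJV = 44.6° gives JV at 149° from the x-axis; with |JV| = 11.1, V = (10.8, -19.3). ∠JVK = 68.8° gives VK at 37.5° from the x-axis; with |VK| = 14.1, K = (22.0, -10.8). ∠VKE = 56.2° gives KE at -86.3° from the x-axis; with |KE| = 27.1, E = (23.8, -37.8). KE ⟂ EL, so EL runs at -176°; with |EL| = 11.6, L = (12.2, -38.5). Then |DL| = |L − D| = 41.9.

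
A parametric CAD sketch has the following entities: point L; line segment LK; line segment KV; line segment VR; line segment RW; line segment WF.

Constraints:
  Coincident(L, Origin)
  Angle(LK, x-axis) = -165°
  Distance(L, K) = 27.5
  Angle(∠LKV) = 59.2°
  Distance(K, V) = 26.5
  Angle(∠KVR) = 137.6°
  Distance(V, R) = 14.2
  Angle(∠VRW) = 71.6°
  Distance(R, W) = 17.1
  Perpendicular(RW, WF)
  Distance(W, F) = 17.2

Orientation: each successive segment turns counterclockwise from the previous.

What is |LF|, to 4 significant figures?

20.72

L is at the origin; LK runs at -165.0° with length 27.5, so K = (-26.56, -7.118). ∠LKV = 59.2° gives KV at -44.20° from the x-axis; with |KV| = 26.5, V = (-7.565, -25.59). ∠KVR = 137.6° gives VR at -1.800° from the x-axis; with |VR| = 14.2, R = (6.628, -26.04). ∠VRW = 71.6° gives RW at 106.6° from the x-axis; with |RW| = 17.1, W = (1.743, -9.651). RW ⟂ WF, so WF runs at -163.4°; with |WF| = 17.2, F = (-14.74, -14.56). Then |LF| = |F − L| = 20.72.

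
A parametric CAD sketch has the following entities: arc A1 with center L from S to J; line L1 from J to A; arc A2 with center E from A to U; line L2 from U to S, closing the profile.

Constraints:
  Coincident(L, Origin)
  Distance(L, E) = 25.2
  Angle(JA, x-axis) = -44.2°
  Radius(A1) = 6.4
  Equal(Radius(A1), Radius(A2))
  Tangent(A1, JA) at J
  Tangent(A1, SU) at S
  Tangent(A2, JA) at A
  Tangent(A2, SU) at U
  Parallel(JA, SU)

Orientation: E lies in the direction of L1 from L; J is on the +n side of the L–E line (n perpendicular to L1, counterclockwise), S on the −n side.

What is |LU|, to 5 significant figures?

26.000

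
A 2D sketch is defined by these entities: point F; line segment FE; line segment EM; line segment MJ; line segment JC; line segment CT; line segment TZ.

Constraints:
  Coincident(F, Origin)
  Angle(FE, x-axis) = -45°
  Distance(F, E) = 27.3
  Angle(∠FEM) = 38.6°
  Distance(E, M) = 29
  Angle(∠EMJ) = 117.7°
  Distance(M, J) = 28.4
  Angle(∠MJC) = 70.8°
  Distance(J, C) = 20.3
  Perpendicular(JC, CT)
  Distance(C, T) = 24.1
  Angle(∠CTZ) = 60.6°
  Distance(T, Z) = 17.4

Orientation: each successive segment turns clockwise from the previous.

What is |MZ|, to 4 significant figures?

12.02

F is at the origin; FE runs at -45.0° with length 27.3, so E = (19.30, -19.30). ∠FEM = 38.6° gives EM at 173.6° from the x-axis; with |EM| = 29.0, M = (-9.515, -16.07). ∠EMJ = 117.7° gives MJ at 111.3° from the x-axis; with |MJ| = 28.4, J = (-19.83, 10.39). ∠MJC = 70.8° gives JC at 2.100° from the x-axis; with |JC| = 20.3, C = (0.4548, 11.13). JC is perpendicular to CT, so CT runs at -87.90°; with |CT| = 24.1, T = (1.338, -12.95). ∠CTZ = 60.6° gives TZ at 152.7° from the x-axis; with |TZ| = 17.4, Z = (-14.12, -4.971). Then |MZ| = |Z − M| = 12.02.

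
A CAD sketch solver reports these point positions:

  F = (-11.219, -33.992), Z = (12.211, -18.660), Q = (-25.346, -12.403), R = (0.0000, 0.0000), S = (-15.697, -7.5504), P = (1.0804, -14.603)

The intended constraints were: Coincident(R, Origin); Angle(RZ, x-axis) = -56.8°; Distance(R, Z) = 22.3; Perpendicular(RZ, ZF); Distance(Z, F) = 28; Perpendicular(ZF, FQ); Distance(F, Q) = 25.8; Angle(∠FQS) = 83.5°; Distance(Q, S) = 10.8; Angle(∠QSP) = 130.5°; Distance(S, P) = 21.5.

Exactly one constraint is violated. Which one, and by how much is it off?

Distance(S, P) = 21.5 — off by 3.30.

R = (0.00, 0.00) ✓; RZ at -56.80° ✓; |RZ| = 22.30 ✓; ∠(RZ, ZF) = 90.00° ✓; |ZF| = 28.00 ✓; ∠(ZF, FQ) = 90.00° ✓; |FQ| = 25.80 ✓; ∠FQS = 83.50° ✓; |QS| = 10.80 ✓; ∠QSP = 130.5° ✓; |SP| = 18.20 ✗.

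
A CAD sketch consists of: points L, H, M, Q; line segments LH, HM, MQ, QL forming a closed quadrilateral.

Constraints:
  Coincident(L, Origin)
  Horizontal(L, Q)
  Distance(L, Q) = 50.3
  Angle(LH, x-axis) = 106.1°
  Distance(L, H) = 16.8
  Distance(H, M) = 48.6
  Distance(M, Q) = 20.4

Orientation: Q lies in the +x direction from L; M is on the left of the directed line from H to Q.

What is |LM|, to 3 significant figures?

47.9

L is at the origin; LQ is horizontal with |LQ| = 50.3 and Q in +x, so Q = (50.3, 0). LH runs at 106.1° with |LH| = 16.8, so H = (-4.66, 16.1). M is determined by |HM| = 48.6 and |MQ| = 20.4 together: it lies at the intersection of circle(H, 48.6) and circle(Q, 20.4). With |HQ| = 57.3, the foot of the radical line on HQ is 45.6 from H and the perpendicular offset is √(48.6² − 45.6²) = 16.7. Taking the left-of-HQ solution: M = (43.8, 19.3).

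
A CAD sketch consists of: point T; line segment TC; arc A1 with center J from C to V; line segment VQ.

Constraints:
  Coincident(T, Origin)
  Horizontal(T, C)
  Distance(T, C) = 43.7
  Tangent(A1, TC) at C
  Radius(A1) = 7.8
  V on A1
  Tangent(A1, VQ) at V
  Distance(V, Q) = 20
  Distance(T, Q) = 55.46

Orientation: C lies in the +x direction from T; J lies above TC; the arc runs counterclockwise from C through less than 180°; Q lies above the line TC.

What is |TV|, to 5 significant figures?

52.188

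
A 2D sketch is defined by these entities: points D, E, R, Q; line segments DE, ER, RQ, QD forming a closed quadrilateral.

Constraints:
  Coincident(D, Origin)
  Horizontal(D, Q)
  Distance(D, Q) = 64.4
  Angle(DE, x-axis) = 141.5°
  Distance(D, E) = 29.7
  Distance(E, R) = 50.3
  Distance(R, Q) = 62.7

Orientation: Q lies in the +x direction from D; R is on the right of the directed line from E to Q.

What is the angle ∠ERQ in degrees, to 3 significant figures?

104°

Checks: |ER| = 50.30 ✓; |RQ| = 62.70 ✓.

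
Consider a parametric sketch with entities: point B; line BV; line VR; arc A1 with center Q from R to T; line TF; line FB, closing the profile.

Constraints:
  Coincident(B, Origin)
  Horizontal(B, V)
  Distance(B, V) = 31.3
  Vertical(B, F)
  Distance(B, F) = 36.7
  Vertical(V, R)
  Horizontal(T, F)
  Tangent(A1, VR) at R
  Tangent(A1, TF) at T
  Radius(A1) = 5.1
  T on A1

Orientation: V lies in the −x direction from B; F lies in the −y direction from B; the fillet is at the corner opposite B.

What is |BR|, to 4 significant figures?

44.48

B is at the origin; BV is horizontal with |BV| = 31.3 and V on the −x side, so V = (-31.30, 0.000). B and F share the same x with |BF| = 36.7 and F on the −y side, so F = (0.000, -36.70). The virtual corner opposite B is at (-31.30, -36.70). Tangency of A1 to VR means the radius QR is perpendicular to VR and the tangent condition forces QT to be normal to TF, with radius 5.1, so the center Q sits 5.1 in from both sides at Q = (-26.20, -31.60). That places the tangent points at R = (-31.30, -31.60) on VR and T = (-26.20, -36.70) on TF. Then |BR| = |R − B| = 44.48.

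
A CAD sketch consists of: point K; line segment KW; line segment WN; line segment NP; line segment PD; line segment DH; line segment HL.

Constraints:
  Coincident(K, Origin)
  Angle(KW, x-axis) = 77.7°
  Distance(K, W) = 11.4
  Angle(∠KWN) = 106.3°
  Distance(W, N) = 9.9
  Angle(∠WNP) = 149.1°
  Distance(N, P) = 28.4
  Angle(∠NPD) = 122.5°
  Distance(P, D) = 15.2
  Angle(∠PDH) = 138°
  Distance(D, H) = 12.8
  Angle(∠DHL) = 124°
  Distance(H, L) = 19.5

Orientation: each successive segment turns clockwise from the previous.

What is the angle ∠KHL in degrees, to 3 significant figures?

37.6°

∠PDH = 138.0° gives DH at -126° from the x-axis; with |DH| = 12.8, H = (31.5, -26.5). ∠DHL = 124.0° gives HL at 178° from the x-axis; with |HL| = 19.5, L = (12.0, -25.6). Then cos ∠KHL = HK·HL / (|HK||HL|), giving 37.6°.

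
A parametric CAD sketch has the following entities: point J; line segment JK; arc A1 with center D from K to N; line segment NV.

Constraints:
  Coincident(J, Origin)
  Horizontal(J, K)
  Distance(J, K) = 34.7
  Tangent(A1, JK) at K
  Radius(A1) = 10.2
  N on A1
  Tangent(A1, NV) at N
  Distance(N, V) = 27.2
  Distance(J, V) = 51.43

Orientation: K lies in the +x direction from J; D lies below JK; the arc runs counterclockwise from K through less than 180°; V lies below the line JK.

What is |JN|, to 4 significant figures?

28.31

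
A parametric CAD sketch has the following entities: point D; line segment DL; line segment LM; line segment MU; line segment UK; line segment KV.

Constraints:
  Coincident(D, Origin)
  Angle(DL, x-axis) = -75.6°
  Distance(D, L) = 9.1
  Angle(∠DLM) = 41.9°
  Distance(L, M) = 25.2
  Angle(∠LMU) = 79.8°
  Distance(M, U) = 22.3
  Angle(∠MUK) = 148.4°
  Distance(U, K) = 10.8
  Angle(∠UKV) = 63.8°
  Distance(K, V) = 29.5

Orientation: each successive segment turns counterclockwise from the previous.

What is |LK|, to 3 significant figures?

33.1

∠LMU = 79.8° gives MU at 163° from the x-axis; with |MU| = 22.3, U = (-7.39, 20.2). ∠MUK = 148.4° gives UK at -166° from the x-axis; with |UK| = 10.8, K = (-17.9, 17.5). Then |LK| = |K − L| = 33.1.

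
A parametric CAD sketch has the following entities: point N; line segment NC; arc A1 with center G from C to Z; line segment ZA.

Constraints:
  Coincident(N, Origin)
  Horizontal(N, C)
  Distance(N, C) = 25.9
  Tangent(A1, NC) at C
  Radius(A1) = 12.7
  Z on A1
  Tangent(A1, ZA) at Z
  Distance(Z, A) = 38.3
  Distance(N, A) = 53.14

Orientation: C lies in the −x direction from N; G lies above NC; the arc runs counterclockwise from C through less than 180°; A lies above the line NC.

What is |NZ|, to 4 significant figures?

18.51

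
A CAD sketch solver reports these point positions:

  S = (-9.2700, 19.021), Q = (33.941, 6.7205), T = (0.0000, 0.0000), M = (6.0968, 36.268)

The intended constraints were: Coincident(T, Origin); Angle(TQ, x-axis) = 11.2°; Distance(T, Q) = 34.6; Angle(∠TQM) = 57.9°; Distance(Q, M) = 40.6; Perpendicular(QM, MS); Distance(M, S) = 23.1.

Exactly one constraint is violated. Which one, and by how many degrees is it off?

Perpendicular(QM, MS) — off by 5.00°.

T = (0.00, 0.00) ✓; TQ at 11.20° ✓; |TQ| = 34.60 ✓; ∠TQM = 57.90° ✓; |QM| = 40.60 ✓; ∠(QM, MS) = 95.00° ✗; |MS| = 23.10 ✓.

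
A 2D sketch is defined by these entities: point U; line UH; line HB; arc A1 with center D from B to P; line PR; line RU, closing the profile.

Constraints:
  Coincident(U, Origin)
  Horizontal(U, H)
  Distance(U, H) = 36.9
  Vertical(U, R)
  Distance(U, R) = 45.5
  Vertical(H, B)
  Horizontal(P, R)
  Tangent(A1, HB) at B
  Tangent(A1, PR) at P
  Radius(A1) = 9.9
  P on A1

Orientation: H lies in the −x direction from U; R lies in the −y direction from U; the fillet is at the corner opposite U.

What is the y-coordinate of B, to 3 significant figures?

-35.6

U is at the origin; U and H share the same y with |UH| = 36.9 and H on the −x side, so H = (-36.9, 0.00). U and R share the same x with |UR| = 45.5 and R on the −y side, so R = (0.00, -45.5). The virtual corner opposite U is at (-36.9, -45.5). The tangent condition forces DB to be normal to HB and since A1 is tangent to PR there, DP ⟂ PR, with radius 9.9, so the center D sits 9.9 in from both sides at D = (-27.0, -35.6). That places the tangent points at B = (-36.9, -35.6) on HB and P = (-27.0, -45.5) on PR. So B.y = -35.6.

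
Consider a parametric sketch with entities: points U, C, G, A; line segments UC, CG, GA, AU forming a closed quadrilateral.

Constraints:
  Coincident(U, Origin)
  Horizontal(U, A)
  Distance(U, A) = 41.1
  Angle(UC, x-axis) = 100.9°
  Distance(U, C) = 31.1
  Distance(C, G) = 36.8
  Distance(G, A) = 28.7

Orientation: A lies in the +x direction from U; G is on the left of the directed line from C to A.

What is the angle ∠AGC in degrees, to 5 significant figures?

117.09°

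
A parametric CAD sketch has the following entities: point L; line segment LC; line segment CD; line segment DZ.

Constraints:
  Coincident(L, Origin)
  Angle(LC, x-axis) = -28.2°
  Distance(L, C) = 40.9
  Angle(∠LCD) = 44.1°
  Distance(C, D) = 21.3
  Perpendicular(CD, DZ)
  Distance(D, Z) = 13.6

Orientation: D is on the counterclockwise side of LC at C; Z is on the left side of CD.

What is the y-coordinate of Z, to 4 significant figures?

-3.170

∠LCD = 44.1°, so CD runs at -28.2° + (180° − 44.1°) = 107.7° from the x-axis; with |CD| = 21.3, D = C + 21.3·(cos 107.7°, sin 107.7°) = (29.57, 0.9644). CD ⟂ DZ; with |DZ| = 13.6 on the left of CD, Z = D + 13.6·(-0.9527, -0.3040) = (16.61, -3.170). So Z.y = -3.170.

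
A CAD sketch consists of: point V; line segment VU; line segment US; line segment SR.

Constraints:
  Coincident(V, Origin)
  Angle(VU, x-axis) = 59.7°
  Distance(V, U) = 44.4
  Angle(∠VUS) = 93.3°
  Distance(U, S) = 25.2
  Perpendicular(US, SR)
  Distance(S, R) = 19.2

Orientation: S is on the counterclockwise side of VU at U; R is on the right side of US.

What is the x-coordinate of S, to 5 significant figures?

1.4114

V is at the origin; VU runs at 59.7° with length 44.4, so U = 44.4·(cos 59.7°, sin 59.7°) = (22.401, 38.335). ∠VUS = 93.3°, so US runs at 59.7° + (180° − 93.3°) = 146.40° from the x-axis; with |US| = 25.2, S = U + 25.2·(cos 146.40°, sin 146.40°) = (1.4114, 52.280). So S.x = 1.4114.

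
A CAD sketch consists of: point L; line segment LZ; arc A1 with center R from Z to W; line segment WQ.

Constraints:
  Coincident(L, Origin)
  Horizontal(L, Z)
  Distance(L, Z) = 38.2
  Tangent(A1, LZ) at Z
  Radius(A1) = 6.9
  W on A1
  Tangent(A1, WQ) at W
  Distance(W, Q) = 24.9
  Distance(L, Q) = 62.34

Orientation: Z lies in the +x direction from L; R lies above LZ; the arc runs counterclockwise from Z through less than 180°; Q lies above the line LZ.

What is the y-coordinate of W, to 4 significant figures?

3.157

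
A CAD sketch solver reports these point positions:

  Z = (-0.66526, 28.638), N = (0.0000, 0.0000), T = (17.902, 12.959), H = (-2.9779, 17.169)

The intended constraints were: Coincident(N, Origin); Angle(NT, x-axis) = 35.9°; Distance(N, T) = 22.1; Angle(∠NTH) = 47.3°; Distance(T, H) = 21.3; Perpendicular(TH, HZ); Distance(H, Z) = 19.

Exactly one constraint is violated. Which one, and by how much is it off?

Distance(H, Z) = 19 — off by 7.30.

N = (0.00, 0.00) ✓; NT at 35.90° ✓; |NT| = 22.10 ✓; ∠NTH = 47.30° ✓; |TH| = 21.30 ✓; ∠(TH, HZ) = 90.00° ✓; |HZ| = 11.70 ✗.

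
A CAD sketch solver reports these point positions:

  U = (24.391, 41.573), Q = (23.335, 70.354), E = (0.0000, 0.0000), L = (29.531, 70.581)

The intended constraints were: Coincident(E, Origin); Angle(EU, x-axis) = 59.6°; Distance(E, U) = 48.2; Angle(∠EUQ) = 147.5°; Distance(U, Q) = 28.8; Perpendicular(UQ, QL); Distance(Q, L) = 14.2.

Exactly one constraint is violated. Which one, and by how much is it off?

Distance(Q, L) = 14.2 — off by 8.00.

E = (0.00, 0.00) ✓; EU at 59.60° ✓; |EU| = 48.20 ✓; ∠EUQ = 147.5° ✓; |UQ| = 28.80 ✓; ∠(UQ, QL) = 90.00° ✓; |QL| = 6.200 ✗.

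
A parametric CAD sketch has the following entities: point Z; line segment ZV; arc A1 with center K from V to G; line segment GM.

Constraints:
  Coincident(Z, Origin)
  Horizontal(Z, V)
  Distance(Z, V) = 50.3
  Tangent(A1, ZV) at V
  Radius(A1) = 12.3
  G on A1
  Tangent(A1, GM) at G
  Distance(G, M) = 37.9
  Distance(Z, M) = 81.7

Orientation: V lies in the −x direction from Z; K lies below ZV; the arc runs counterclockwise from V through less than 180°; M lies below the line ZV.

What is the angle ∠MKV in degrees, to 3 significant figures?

158°

Checks: |KG| = 12.30 ✓; ∠(KG, GM) = 90.00° ✓; |GM| = 37.90 ✓; |ZM| = 81.70 ✓.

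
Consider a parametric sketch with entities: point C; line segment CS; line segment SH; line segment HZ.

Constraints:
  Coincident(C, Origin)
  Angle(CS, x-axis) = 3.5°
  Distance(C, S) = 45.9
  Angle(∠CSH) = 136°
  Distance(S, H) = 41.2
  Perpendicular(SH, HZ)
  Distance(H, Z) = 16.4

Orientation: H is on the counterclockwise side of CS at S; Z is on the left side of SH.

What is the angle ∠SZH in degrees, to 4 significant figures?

68.29°

C is at the origin; CS runs at 3.5° with length 45.9, so S = 45.9·(cos 3.5°, sin 3.5°) = (45.81, 2.802). ∠CSH = 136.0°, so SH runs at 3.5° + (180° − 136.0°) = 47.50° from the x-axis; with |SH| = 41.2, H = S + 41.2·(cos 47.50°, sin 47.50°) = (73.65, 33.18). SH ⟂ HZ; with |HZ| = 16.4 on the left of SH, Z = H + 16.4·(-0.7373, 0.6756) = (61.56, 44.26). Then cos ∠SZH = ZS·ZH / (|ZS||ZH|), giving 68.29°.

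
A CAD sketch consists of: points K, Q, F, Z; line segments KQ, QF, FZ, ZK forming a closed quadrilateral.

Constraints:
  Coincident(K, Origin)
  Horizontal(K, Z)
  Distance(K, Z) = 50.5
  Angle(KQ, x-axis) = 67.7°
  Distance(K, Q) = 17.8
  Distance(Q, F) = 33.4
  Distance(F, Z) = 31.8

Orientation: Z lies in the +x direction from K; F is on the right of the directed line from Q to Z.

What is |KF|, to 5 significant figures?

25.486

Checks: |QF| = 33.40 ✓; |FZ| = 31.80 ✓.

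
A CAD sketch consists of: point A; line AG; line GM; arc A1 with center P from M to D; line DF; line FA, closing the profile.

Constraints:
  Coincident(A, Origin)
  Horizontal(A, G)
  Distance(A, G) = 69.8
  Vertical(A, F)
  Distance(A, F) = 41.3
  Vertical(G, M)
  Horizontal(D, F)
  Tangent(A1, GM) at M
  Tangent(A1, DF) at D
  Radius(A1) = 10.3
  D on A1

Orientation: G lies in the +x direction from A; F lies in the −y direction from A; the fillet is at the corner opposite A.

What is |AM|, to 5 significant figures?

76.374

The virtual corner opposite A is at (69.800, -41.300). Since A1 is tangent to GM there, PM ⟂ GM and the tangent condition forces PD to be normal to DF, with radius 10.3, so the center P sits 10.3 in from both sides at P = (59.500, -31.000). That places the tangent points at M = (69.800, -31.000) on GM and D = (59.500, -41.300) on DF. Then |AM| = |M − A| = 76.374.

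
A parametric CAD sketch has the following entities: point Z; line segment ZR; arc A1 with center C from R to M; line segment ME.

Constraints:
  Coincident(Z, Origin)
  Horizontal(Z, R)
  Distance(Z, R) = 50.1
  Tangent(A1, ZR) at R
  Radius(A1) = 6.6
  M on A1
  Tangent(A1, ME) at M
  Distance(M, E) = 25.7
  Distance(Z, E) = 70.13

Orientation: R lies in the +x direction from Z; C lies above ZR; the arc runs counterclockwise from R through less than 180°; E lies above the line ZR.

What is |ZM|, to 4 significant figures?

56.63

Checks: |CM| = 6.600 ✓; ∠(CM, ME) = 90.00° ✓; |ME| = 25.70 ✓; |ZE| = 70.13 ✓.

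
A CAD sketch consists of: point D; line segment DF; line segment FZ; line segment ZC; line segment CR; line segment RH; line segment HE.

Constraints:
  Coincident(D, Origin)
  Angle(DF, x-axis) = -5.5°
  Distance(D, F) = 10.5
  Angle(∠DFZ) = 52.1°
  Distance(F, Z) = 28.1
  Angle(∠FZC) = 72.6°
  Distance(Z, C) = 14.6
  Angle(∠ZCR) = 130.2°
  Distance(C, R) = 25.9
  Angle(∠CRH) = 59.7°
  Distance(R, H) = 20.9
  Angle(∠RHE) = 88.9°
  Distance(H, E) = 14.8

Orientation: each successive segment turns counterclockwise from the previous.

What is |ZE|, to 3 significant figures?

12.2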